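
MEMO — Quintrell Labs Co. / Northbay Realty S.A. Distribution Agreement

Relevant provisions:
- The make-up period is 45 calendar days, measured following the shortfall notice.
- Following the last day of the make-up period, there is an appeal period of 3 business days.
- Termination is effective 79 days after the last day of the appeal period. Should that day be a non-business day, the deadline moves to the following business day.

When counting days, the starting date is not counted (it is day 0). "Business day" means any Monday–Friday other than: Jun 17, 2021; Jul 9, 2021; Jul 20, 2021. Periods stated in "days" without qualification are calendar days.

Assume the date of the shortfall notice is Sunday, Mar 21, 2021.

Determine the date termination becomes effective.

Adding 45 calendar days to Mar 21, 2021 gives May 5, 2021, which is the last day of the make-up period.
The last day of the appeal period: 3 business days after Wednesday, May 5, 2021, skipping weekends — May 6, May 7, May 10 — lands on Monday, May 10, 2021.
Adding 79 calendar days to May 10, 2021 gives Jul 28, 2021, which is the date termination becomes effective. Jul 28, 2021 is a Wednesday and is not a listed holiday, so no roll-forward applies.

Jul 28, 2021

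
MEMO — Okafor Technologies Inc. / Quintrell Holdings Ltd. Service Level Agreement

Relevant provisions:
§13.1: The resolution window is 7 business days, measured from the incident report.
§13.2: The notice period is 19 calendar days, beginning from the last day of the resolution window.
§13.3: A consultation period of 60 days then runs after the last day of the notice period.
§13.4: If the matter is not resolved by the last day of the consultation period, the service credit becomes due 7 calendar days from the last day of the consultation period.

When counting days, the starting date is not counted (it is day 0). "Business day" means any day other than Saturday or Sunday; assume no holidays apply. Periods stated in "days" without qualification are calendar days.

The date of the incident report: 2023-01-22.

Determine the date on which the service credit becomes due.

The last day of the resolution window: counting 7 business days from Sunday, 2023-01-22 (Jan 23, Jan 24, Jan 25, Jan 26, Jan 27, Jan 30, Jan 31, skipping weekends) reaches Tuesday, 2023-01-31.
The last day of the notice period: 2023-01-31 + 19 days = 2023-02-19.
The last day of the consultation period: 60 calendar days after 2023-02-19 is 2023-04-20.
Adding 7 calendar days to 2023-04-20 gives 2023-04-27, which is the date on which the service credit becomes due.

2023-04-27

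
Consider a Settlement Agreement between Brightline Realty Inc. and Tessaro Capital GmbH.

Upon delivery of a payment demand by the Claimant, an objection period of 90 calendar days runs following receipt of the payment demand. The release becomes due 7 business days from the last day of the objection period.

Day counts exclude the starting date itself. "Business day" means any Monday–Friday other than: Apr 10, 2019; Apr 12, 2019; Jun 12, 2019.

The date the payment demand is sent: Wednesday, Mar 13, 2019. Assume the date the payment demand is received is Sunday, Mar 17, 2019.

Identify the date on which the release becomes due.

Jun 25, 2019

The last day of the objection period: 90 calendar days after Mar 17, 2019 is Jun 15, 2019.
The date on which the release becomes due: 7 business days after Saturday, Jun 15, 2019, skipping weekends — Jun 17, Jun 18, Jun 19, Jun 20, Jun 21, Jun 24, Jun 25 — lands on Tuesday, Jun 25, 2019.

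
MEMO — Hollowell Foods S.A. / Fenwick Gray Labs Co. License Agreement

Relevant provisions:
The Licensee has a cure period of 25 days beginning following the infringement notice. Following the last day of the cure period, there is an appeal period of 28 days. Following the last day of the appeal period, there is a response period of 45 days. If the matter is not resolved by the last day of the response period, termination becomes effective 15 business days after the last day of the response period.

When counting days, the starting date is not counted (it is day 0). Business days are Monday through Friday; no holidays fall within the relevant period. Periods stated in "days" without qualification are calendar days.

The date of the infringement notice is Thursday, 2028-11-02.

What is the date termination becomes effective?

The last day of the cure period: 2028-11-02 + 25 days = 2028-11-27.
The last day of the appeal period: 28 calendar days after 2028-11-27 is 2028-12-25.
Adding 45 calendar days to 2028-12-25 gives 2029-02-08, which is the last day of the response period.
The date termination becomes effective: 15 business days after Thursday, 2029-02-08, skipping weekends — Feb 9, Feb 12, Feb 13, Feb 14, …, Feb 27, Feb 28, Mar 1 — lands on Thursday, 2029-03-01.

2029-03-01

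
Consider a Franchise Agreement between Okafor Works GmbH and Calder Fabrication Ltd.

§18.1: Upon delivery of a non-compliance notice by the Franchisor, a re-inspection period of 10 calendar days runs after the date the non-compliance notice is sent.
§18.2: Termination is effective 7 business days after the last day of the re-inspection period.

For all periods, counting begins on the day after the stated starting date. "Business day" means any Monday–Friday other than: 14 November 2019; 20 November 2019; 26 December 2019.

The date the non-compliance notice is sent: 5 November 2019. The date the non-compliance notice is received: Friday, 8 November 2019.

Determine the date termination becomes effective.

The last day of the re-inspection period: 10 calendar days after 5 November 2019 is 15 November 2019.
From Friday, 15 November 2019, 7 business days (Nov 18, Nov 19, Nov 21, Nov 22, Nov 25, Nov 26, Nov 27, skipping weekends and the listed holiday on Nov 20) brings us to Wednesday, 27 November 2019, which is the date termination becomes effective.

27 November 2019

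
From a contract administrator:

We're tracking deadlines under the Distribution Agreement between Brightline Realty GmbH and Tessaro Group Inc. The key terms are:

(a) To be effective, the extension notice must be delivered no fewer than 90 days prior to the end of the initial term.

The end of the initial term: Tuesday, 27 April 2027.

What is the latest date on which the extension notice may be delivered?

27 January 2027

27 April 2027 minus 90 days is 27 January 2027.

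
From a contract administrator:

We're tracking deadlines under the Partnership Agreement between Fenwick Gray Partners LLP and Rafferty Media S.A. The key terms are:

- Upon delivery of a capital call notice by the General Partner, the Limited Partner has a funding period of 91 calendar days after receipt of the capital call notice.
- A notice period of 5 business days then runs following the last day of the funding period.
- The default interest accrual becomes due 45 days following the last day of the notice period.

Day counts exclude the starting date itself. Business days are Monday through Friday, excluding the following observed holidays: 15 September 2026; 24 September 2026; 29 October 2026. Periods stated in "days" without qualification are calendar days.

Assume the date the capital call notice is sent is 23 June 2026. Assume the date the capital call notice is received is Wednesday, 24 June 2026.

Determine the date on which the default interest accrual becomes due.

15 November 2026

The last day of the funding period: 91 calendar days after 24 June 2026 is 23 September 2026.
From Wednesday, 23 September 2026, 5 business days (Sep 25, Sep 28, Sep 29, Sep 30, Oct 1, skipping weekends and the listed holiday on Sep 24) brings us to Thursday, 1 October 2026, which is the last day of the notice period.
The date on which the default interest accrual becomes due: 1 October 2026 + 45 days = 15 November 2026.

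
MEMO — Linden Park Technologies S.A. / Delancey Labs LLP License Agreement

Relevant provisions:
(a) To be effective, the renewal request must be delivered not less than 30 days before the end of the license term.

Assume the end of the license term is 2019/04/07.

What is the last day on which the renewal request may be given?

2019/04/07 minus 30 days is 2019/03/08.

2019/03/08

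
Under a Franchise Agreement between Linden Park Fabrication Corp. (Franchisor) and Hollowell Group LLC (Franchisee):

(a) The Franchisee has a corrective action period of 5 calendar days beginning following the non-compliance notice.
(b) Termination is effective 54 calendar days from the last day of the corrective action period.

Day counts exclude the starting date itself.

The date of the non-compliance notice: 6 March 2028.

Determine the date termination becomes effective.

Adding 5 calendar days to 6 March 2028 gives 11 March 2028, which is the last day of the corrective action period.
The date termination becomes effective: 11 March 2028 + 54 days = 4 May 2028.

4 May 2028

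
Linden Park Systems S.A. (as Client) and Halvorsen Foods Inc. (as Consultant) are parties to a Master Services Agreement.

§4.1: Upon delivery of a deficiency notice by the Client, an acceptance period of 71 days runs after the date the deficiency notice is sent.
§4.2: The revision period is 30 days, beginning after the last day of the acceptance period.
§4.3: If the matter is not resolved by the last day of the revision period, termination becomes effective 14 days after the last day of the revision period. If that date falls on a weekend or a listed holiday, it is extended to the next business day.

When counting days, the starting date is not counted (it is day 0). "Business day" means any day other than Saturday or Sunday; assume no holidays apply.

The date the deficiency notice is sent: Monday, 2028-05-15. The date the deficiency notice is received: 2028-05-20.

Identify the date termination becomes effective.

Adding 71 calendar days to 2028-05-15 gives 2028-07-25, which is the last day of the acceptance period.
Adding 30 calendar days to 2028-07-25 gives 2028-08-24, which is the last day of the revision period.
The date termination becomes effective: 2028-08-24 + 14 days = 2028-09-07. 2028-09-07 is a Thursday, so no roll-forward applies.

2028-09-07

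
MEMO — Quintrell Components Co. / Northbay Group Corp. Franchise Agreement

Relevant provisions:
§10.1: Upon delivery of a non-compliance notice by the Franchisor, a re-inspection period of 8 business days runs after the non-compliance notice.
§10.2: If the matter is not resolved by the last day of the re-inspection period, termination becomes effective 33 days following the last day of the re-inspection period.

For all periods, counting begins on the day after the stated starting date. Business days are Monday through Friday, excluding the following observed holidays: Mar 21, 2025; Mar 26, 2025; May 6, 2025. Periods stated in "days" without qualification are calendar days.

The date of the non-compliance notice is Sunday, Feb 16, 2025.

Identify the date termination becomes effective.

From Sunday, Feb 16, 2025, 8 business days (Feb 17, Feb 18, Feb 19, Feb 20, Feb 21, Feb 24, Feb 25, Feb 26, skipping weekends) brings us to Wednesday, Feb 26, 2025, which is the last day of the re-inspection period.
The date termination becomes effective: Feb 26, 2025 + 33 days = Mar 31, 2025.

Mar 31, 2025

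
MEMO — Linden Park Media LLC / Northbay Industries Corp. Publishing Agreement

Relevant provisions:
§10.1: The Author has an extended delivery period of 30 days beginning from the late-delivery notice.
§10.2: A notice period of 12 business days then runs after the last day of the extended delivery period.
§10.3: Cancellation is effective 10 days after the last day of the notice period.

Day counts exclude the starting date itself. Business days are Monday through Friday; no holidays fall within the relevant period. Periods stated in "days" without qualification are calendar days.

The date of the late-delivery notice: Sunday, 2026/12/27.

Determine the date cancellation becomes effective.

2027/02/21

The last day of the extended delivery period: 2026/12/27 + 30 days = 2027/01/26.
From Tuesday, 2027/01/26, 12 business days (Jan 27, Jan 28, Jan 29, Feb 1, …, Feb 9, Feb 10, Feb 11, skipping weekends) brings us to Thursday, 2027/02/11, which is the last day of the notice period.
Adding 10 calendar days to 2027/02/11 gives 2027/02/21, which is the date cancellation becomes effective.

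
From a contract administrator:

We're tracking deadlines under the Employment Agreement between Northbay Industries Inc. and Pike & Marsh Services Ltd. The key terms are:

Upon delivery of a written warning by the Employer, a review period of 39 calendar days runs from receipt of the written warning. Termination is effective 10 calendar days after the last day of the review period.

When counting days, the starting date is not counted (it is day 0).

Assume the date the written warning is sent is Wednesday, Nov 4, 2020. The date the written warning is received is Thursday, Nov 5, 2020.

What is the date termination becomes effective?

Dec 24, 2020

The last day of the review period: Nov 5, 2020 + 39 days = Dec 14, 2020.
Adding 10 calendar days to Dec 14, 2020 gives Dec 24, 2020, which is the date termination becomes effective.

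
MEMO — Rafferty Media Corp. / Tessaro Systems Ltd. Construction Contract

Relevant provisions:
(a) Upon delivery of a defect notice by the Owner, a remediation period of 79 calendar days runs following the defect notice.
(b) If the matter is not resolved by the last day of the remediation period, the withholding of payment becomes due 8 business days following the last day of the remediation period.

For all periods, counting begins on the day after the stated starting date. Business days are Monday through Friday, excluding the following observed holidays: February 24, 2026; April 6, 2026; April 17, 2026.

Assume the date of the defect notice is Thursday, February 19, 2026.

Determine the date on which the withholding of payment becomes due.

May 20, 2026

The last day of the remediation period: 79 calendar days after February 19, 2026 is May 9, 2026.
From Saturday, May 9, 2026, 8 business days (May 11, May 12, May 13, May 14, May 15, May 18, May 19, May 20, skipping weekends) brings us to Wednesday, May 20, 2026, which is the date on which the withholding of payment becomes due.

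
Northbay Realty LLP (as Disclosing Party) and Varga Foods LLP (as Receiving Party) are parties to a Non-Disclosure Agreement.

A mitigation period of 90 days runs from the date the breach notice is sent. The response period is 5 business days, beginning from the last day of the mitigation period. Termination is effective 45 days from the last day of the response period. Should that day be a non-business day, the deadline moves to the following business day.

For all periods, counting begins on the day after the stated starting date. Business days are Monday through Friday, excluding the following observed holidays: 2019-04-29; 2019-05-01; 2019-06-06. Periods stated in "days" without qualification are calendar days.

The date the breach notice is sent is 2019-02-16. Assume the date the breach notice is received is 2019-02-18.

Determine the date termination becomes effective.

The last day of the mitigation period: 2019-02-16 + 90 days = 2019-05-17.
The last day of the response period: 5 business days after Friday, 2019-05-17, skipping weekends — May 20, May 21, May 22, May 23, May 24 — lands on Friday, 2019-05-24.
The date termination becomes effective: 45 calendar days after 2019-05-24 is 2019-07-08. 2019-07-08 is a Monday and is not a listed holiday, so no roll-forward applies.

2019-07-08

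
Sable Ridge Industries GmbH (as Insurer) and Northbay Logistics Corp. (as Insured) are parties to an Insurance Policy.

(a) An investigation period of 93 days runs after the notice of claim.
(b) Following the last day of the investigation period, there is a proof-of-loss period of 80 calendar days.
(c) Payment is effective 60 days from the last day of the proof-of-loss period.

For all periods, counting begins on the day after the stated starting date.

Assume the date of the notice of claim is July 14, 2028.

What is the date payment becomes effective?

The last day of the investigation period: July 14, 2028 + 93 days = October 15, 2028.
The last day of the proof-of-loss period: October 15, 2028 + 80 days = January 3, 2029.
Adding 60 calendar days to January 3, 2029 gives March 4, 2029, which is the date payment becomes effective.

March 4, 2029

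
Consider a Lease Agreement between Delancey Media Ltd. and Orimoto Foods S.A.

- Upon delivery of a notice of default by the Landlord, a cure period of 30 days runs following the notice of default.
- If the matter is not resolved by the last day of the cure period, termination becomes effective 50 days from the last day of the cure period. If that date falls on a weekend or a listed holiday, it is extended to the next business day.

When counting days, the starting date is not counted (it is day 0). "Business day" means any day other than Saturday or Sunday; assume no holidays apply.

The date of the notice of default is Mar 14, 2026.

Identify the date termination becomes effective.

The last day of the cure period: 30 calendar days after Mar 14, 2026 is Apr 13, 2026.
The date termination becomes effective: Apr 13, 2026 + 50 days = Jun 2, 2026. Jun 2, 2026 is a Tuesday, so no roll-forward applies.

Jun 2, 2026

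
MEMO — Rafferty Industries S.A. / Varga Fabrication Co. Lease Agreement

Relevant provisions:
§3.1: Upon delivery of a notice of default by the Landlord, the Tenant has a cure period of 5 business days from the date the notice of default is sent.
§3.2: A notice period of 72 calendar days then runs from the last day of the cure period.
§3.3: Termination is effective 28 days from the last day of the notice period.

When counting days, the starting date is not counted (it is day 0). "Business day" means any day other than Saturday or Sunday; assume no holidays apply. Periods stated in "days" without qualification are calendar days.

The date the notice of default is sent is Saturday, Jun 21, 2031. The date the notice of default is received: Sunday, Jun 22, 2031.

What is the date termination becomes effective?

Oct 5, 2031

From Saturday, Jun 21, 2031, 5 business days (Jun 23, Jun 24, Jun 25, Jun 26, Jun 27, skipping weekends) brings us to Friday, Jun 27, 2031, which is the last day of the cure period.
The last day of the notice period: 72 calendar days after Jun 27, 2031 is Sep 7, 2031.
The date termination becomes effective: 28 calendar days after Sep 7, 2031 is Oct 5, 2031.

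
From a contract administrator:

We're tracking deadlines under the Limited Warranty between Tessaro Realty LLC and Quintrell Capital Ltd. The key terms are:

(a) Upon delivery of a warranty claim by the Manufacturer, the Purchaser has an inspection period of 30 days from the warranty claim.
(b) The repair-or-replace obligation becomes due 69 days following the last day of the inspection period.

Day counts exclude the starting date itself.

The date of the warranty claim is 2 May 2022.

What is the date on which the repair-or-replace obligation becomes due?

The last day of the inspection period: 2 May 2022 + 30 days = 1 June 2022.
The date on which the repair-or-replace obligation becomes due: 1 June 2022 + 69 days = 9 August 2022.

9 August 2022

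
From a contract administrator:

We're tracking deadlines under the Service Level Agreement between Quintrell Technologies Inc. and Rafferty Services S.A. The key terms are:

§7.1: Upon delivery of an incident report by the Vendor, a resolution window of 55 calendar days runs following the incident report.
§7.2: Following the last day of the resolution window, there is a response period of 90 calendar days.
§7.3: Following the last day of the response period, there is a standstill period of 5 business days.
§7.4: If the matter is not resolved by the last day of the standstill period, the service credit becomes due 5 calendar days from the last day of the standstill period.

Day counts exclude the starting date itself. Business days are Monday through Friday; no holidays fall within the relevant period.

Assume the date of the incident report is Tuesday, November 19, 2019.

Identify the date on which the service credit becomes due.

Adding 55 calendar days to November 19, 2019 gives January 13, 2020, which is the last day of the resolution window.
The last day of the response period: 90 calendar days after January 13, 2020 is April 12, 2020.
The last day of the standstill period: counting 5 business days from Sunday, April 12, 2020 (Apr 13, Apr 14, Apr 15, Apr 16, Apr 17, skipping weekends) reaches Friday, April 17, 2020.
The date on which the service credit becomes due: April 17, 2020 + 5 days = April 22, 2020.

April 22, 2020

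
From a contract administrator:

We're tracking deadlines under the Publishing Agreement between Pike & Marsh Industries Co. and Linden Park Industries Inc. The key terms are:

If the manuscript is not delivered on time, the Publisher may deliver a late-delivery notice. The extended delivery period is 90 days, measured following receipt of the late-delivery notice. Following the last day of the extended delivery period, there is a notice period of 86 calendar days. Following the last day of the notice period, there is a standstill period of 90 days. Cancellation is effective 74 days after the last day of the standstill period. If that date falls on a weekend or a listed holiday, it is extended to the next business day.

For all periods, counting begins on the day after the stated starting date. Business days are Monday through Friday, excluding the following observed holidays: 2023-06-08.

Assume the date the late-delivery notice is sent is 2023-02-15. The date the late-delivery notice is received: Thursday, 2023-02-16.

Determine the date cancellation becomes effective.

The last day of the extended delivery period: 2023-02-16 + 90 days = 2023-05-17.
Adding 86 calendar days to 2023-05-17 gives 2023-08-11, which is the last day of the notice period.
The last day of the standstill period: 2023-08-11 + 90 days = 2023-11-09.
The date cancellation becomes effective: 74 calendar days after 2023-11-09 is 2024-01-22. 2024-01-22 is a Monday and is not a listed holiday, so no roll-forward applies.

2024-01-22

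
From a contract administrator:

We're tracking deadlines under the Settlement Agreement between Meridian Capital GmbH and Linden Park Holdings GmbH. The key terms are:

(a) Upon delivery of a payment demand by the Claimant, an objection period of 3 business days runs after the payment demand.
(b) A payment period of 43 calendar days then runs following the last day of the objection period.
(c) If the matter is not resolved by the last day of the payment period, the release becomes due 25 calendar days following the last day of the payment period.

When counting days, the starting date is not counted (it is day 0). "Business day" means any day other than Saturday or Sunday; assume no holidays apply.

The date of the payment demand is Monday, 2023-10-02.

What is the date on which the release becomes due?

From Monday, 2023-10-02, 3 business days (Oct 3, Oct 4, Oct 5, skipping weekends) brings us to Thursday, 2023-10-05, which is the last day of the objection period.
The last day of the payment period: 2023-10-05 + 43 days = 2023-11-17.
The date on which the release becomes due: 2023-11-17 + 25 days = 2023-12-12.

2023-12-12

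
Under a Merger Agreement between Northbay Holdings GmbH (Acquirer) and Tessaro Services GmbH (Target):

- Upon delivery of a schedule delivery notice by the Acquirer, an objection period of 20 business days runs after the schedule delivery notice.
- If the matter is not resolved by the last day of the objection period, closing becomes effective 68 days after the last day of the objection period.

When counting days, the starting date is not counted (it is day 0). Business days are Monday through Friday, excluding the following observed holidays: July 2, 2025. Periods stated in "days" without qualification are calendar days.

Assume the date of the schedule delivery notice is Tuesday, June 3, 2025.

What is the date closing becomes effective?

September 7, 2025

The last day of the objection period: 20 business days after Tuesday, June 3, 2025, skipping weekends — Jun 4, Jun 5, Jun 6, Jun 9, …, Jun 27, Jun 30, Jul 1 — lands on Tuesday, July 1, 2025.
The date closing becomes effective: July 1, 2025 + 68 days = September 7, 2025.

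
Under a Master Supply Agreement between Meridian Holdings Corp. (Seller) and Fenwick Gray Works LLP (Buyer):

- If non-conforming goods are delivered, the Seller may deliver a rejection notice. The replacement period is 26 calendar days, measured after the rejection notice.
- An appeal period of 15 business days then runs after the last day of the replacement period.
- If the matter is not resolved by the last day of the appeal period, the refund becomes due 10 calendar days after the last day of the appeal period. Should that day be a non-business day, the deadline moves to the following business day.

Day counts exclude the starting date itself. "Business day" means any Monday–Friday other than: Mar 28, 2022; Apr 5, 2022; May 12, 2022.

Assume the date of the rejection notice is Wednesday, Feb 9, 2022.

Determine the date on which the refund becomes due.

Adding 26 calendar days to Feb 9, 2022 gives Mar 7, 2022, which is the last day of the replacement period.
From Monday, Mar 7, 2022, 15 business days (Mar 8, Mar 9, Mar 10, Mar 11, …, Mar 24, Mar 25, Mar 29, skipping weekends and the listed holiday on Mar 28) brings us to Tuesday, Mar 29, 2022, which is the last day of the appeal period.
The date on which the refund becomes due: 10 calendar days after Mar 29, 2022 is Apr 8, 2022. Apr 8, 2022 is a Friday and is not a listed holiday, so no roll-forward applies.

Apr 8, 2022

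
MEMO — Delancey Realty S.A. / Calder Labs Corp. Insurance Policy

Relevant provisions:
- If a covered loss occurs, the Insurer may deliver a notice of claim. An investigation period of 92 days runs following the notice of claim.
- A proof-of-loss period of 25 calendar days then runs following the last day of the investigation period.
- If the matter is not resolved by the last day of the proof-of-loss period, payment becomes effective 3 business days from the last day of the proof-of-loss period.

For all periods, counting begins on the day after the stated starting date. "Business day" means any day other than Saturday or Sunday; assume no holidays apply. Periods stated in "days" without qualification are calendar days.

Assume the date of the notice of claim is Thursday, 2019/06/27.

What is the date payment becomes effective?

The last day of the investigation period: 92 calendar days after 2019/06/27 is 2019/09/27.
Adding 25 calendar days to 2019/09/27 gives 2019/10/22, which is the last day of the proof-of-loss period.
The date payment becomes effective: 3 business days after Tuesday, 2019/10/22, skipping weekends — Oct 23, Oct 24, Oct 25 — lands on Friday, 2019/10/25.

2019/10/25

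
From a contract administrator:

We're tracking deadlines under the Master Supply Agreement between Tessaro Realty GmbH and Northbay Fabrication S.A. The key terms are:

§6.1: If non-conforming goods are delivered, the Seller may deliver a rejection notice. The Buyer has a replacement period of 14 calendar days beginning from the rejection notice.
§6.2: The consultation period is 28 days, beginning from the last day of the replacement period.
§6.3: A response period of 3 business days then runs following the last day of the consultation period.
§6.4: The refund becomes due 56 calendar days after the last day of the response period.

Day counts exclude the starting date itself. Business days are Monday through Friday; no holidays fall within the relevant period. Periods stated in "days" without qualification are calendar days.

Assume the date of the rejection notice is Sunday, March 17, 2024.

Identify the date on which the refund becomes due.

The last day of the replacement period: 14 calendar days after March 17, 2024 is March 31, 2024.
The last day of the consultation period: 28 calendar days after March 31, 2024 is April 28, 2024.
From Sunday, April 28, 2024, 3 business days (Apr 29, Apr 30, May 1, skipping weekends) brings us to Wednesday, May 1, 2024, which is the last day of the response period.
The date on which the refund becomes due: 56 calendar days after May 1, 2024 is June 26, 2024.

June 26, 2024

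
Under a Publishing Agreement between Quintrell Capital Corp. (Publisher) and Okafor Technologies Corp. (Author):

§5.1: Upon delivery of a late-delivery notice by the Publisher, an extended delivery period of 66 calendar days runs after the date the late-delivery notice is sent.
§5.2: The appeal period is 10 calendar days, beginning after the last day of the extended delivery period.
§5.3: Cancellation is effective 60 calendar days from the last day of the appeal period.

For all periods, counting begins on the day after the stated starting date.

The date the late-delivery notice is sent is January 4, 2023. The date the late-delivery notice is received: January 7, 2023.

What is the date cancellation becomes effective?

May 20, 2023

Adding 66 calendar days to January 4, 2023 gives March 11, 2023, which is the last day of the extended delivery period.
The last day of the appeal period: 10 calendar days after March 11, 2023 is March 21, 2023.
The date cancellation becomes effective: March 21, 2023 + 60 days = May 20, 2023.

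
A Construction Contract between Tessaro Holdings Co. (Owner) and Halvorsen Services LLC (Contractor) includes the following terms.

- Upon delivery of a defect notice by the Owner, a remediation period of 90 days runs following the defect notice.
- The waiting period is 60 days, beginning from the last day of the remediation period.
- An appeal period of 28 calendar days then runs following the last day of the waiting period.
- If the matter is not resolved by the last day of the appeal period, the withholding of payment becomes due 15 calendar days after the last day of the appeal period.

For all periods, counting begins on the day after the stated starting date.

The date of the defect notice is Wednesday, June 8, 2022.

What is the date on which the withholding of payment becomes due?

December 18, 2022

The last day of the remediation period: June 8, 2022 + 90 days = September 6, 2022.
Adding 60 calendar days to September 6, 2022 gives November 5, 2022, which is the last day of the waiting period.
The last day of the appeal period: 28 calendar days after November 5, 2022 is December 3, 2022.
The date on which the withholding of payment becomes due: December 3, 2022 + 15 days = December 18, 2022.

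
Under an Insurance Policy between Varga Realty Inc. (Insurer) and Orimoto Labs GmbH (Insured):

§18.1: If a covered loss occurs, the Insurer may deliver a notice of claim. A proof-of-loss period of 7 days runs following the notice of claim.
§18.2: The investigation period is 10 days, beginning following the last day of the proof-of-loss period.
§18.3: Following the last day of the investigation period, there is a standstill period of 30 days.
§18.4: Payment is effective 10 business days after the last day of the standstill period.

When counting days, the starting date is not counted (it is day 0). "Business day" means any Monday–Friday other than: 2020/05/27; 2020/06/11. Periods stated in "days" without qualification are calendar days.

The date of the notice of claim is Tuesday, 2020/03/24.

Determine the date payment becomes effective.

Adding 7 calendar days to 2020/03/24 gives 2020/03/31, which is the last day of the proof-of-loss period.
Adding 10 calendar days to 2020/03/31 gives 2020/04/10, which is the last day of the investigation period.
Adding 30 calendar days to 2020/04/10 gives 2020/05/10, which is the last day of the standstill period.
From Sunday, 2020/05/10, 10 business days (May 11, May 12, May 13, May 14, May 15, May 18, May 19, May 20, May 21, May 22, skipping weekends) brings us to Friday, 2020/05/22, which is the date payment becomes effective.

2020/05/22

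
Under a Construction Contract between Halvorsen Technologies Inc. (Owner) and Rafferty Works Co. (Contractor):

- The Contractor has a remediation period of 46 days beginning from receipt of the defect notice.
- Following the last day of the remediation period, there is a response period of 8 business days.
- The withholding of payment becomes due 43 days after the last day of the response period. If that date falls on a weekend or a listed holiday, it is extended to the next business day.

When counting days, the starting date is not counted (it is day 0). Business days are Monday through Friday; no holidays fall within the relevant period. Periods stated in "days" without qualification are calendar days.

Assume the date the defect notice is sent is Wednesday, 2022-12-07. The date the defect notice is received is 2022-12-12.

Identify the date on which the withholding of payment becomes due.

The last day of the remediation period: 2022-12-12 + 46 days = 2023-01-27.
From Friday, 2023-01-27, 8 business days (Jan 30, Jan 31, Feb 1, Feb 2, Feb 3, Feb 6, Feb 7, Feb 8, skipping weekends) brings us to Wednesday, 2023-02-08, which is the last day of the response period.
Adding 43 calendar days to 2023-02-08 gives 2023-03-23, which is the date on which the withholding of payment becomes due. 2023-03-23 is a Thursday, so no roll-forward applies.

2023-03-23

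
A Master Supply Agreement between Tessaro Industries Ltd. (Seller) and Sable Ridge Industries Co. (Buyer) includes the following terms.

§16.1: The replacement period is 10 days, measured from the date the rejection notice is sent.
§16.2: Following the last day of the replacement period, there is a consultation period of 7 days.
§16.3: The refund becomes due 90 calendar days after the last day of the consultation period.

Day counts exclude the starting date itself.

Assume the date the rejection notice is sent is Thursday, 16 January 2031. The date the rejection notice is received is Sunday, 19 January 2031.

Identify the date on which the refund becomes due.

The last day of the replacement period: 16 January 2031 + 10 days = 26 January 2031.
Adding 7 calendar days to 26 January 2031 gives 2 February 2031, which is the last day of the consultation period.
Adding 90 calendar days to 2 February 2031 gives 3 May 2031, which is the date on which the refund becomes due.

3 May 2031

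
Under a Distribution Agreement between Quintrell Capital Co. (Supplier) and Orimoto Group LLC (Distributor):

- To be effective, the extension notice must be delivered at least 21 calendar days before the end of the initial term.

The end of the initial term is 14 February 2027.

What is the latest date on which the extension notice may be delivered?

24 January 2027

Counting back 21 calendar days from 14 February 2027 gives 24 January 2027.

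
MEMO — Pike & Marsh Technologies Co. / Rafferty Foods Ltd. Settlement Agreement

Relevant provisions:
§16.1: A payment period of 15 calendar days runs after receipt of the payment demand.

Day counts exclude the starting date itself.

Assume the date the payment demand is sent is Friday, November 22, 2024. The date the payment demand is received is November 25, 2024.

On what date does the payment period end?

December 10, 2024

The last day of the payment period: November 25, 2024 + 15 days = December 10, 2024.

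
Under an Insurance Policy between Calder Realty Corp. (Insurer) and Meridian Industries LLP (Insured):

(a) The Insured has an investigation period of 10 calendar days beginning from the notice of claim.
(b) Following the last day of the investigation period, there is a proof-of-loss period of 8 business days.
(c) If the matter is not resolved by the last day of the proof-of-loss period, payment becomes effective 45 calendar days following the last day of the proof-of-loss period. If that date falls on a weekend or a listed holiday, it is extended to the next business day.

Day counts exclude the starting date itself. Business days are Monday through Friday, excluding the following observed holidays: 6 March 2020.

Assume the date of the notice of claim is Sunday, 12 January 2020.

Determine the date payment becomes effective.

The last day of the investigation period: 12 January 2020 + 10 days = 22 January 2020.
The last day of the proof-of-loss period: counting 8 business days from Wednesday, 22 January 2020 (Jan 23, Jan 24, Jan 27, Jan 28, Jan 29, Jan 30, Jan 31, Feb 3, skipping weekends) reaches Monday, 3 February 2020.
The date payment becomes effective: 3 February 2020 + 45 days = 19 March 2020. 19 March 2020 is a Thursday and is not a listed holiday, so no roll-forward applies.

19 March 2020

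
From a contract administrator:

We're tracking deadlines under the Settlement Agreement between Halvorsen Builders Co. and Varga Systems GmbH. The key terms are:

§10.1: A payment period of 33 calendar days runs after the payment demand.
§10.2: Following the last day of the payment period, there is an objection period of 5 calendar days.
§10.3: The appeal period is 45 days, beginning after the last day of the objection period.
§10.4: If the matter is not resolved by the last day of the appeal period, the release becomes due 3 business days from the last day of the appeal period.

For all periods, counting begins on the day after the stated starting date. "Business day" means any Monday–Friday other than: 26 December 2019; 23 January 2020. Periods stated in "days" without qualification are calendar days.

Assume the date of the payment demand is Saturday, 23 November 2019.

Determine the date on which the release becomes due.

Adding 33 calendar days to 23 November 2019 gives 26 December 2019, which is the last day of the payment period.
Adding 5 calendar days to 26 December 2019 gives 31 December 2019, which is the last day of the objection period.
Adding 45 calendar days to 31 December 2019 gives 14 February 2020, which is the last day of the appeal period.
From Friday, 14 February 2020, 3 business days (Feb 17, Feb 18, Feb 19, skipping weekends) brings us to Wednesday, 19 February 2020, which is the date on which the release becomes due.

19 February 2020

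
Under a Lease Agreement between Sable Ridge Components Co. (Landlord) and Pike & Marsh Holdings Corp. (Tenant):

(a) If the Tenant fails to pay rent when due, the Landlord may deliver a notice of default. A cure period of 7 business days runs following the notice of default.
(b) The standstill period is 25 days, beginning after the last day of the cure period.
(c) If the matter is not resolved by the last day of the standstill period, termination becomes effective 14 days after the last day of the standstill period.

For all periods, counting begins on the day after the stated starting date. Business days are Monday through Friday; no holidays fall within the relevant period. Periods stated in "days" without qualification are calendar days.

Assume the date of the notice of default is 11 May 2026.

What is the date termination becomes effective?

The last day of the cure period: 7 business days after Monday, 11 May 2026, skipping weekends — May 12, May 13, May 14, May 15, May 18, May 19, May 20 — lands on Wednesday, 20 May 2026.
The last day of the standstill period: 20 May 2026 + 25 days = 14 June 2026.
The date termination becomes effective: 14 June 2026 + 14 days = 28 June 2026.

28 June 2026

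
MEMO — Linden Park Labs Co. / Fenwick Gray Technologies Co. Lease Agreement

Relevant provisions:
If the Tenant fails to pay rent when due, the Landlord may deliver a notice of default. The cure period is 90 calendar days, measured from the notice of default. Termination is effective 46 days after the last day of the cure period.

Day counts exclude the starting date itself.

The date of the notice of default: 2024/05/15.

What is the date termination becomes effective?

The last day of the cure period: 2024/05/15 + 90 days = 2024/08/13.
Adding 46 calendar days to 2024/08/13 gives 2024/09/28, which is the date termination becomes effective.

2024/09/28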